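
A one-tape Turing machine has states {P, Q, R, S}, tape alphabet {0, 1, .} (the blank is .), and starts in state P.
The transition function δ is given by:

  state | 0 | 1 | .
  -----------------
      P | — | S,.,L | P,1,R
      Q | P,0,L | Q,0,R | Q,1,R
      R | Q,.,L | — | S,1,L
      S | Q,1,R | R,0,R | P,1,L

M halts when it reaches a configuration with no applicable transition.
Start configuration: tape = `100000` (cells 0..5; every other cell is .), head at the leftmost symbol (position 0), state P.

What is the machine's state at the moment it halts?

P

state=P head=0 tape=..[1]00000   (P,1)→(S,.,L)
state=S head=-1 tape=.[.].00000   (S,.)→(P,1,L)
state=P head=-2 tape=[.]1.00000   (P,.)→(P,1,R)
state=P head=-1 tape=1[1].00000   (P,1)→(S,.,L)
state=S head=-2 tape=[1]..00000   (S,1)→(R,0,R)
state=R head=-1 tape=0[.].00000   (R,.)→(S,1,L)
state=S head=-2 tape=[0]1.00000   (S,0)→(Q,1,R)
state=Q head=-1 tape=1[1].00000   (Q,1)→(Q,0,R)
state=Q head=0 tape=10[.]00000   (Q,.)→(Q,1,R)
state=Q head=1 tape=101[0]0000   (Q,0)→(P,0,L)
state=P head=0 tape=10[1]00000   (P,1)→(S,.,L)
state=S head=-1 tape=1[0].00000   (S,0)→(Q,1,R)
state=Q head=0 tape=11[.]00000   (Q,.)→(Q,1,R)
state=Q head=1 tape=111[0]0000   (Q,0)→(P,0,L)
state=P head=0 tape=11[1]00000   (P,1)→(S,.,L)
state=S head=-1 tape=1[1].00000   (S,1)→(R,0,R)
state=R head=0 tape=10[.]00000   (R,.)→(S,1,L)
state=S head=-1 tape=1[0]100000   (S,0)→(Q,1,R)
state=Q head=0 tape=11[1]00000   (Q,1)→(Q,0,R)
state=Q head=1 tape=110[0]0000   (Q,0)→(P,0,L)
state=P head=0 tape=11[0]00000
No transition is defined for (P, 0); M halts in state P.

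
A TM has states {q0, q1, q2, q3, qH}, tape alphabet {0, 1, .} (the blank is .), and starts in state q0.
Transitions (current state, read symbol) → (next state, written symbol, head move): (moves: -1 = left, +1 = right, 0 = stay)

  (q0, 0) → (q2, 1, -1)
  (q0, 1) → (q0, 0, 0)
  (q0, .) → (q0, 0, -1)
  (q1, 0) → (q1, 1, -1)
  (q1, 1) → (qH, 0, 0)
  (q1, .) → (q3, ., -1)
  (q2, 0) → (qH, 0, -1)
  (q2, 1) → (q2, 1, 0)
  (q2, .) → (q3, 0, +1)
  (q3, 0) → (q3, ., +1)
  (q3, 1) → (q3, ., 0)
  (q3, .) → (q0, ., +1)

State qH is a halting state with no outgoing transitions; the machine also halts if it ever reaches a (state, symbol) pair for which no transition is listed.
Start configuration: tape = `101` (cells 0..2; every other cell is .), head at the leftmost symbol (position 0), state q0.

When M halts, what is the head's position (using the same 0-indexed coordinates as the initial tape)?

-1

state=q0 head=0 tape=.[1]01.   (q0,1)→(q0,0,0)
state=q0 head=0 tape=.[0]01.   (q0,0)→(q2,1,-1)
state=q2 head=-1 tape=[.]101.   (q2,.)→(q3,0,+1)
state=q3 head=0 tape=0[1]01.   (q3,1)→(q3,.,0)
state=q3 head=0 tape=0[.]01.   (q3,.)→(q0,.,+1)
state=q0 head=1 tape=0.[0]1.   (q0,0)→(q2,1,-1)
state=q2 head=0 tape=0[.]11.   (q2,.)→(q3,0,+1)
state=q3 head=1 tape=00[1]1.   (q3,1)→(q3,.,0)
state=q3 head=1 tape=00[.]1.   (q3,.)→(q0,.,+1)
state=q0 head=2 tape=00.[1].   (q0,1)→(q0,0,0)
state=q0 head=2 tape=00.[0].   (q0,0)→(q2,1,-1)
state=q2 head=1 tape=00[.]1.   (q2,.)→(q3,0,+1)
state=q3 head=2 tape=000[1].   (q3,1)→(q3,.,0)
state=q3 head=2 tape=000[.].   (q3,.)→(q0,.,+1)
state=q0 head=3 tape=000.[.]   (q0,.)→(q0,0,-1)
state=q0 head=2 tape=000[.]0   (q0,.)→(q0,0,-1)
state=q0 head=1 tape=00[0]00   (q0,0)→(q2,1,-1)
state=q2 head=0 tape=0[0]100   (q2,0)→(qH,0,-1)
state=qH head=-1 tape=[0]0100
At halt the head is at cell -1.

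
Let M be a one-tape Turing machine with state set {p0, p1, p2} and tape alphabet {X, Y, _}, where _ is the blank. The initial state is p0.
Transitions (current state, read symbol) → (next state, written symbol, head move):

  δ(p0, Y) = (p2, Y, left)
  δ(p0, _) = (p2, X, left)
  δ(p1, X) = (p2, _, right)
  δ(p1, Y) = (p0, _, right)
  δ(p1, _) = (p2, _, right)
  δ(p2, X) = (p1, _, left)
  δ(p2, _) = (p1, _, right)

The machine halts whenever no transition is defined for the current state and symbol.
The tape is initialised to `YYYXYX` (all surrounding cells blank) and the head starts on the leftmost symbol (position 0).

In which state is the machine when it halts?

p0 | _[Y]YYXYX   read Y → write Y, move left, go to p2
p2 | [_]YYYXYX   read _ → write _, move right, go to p1
p1 | _[Y]YYXYX   read Y → write _, move right, go to p0
p0 | __[Y]YXYX   read Y → write Y, move left, go to p2
p2 | _[_]YYXYX   read _ → write _, move right, go to p1
p1 | __[Y]YXYX   read Y → write _, move right, go to p0
p0 | ___[Y]XYX   read Y → write Y, move left, go to p2
p2 | __[_]YXYX   read _ → write _, move right, go to p1
p1 | ___[Y]XYX   read Y → write _, move right, go to p0
p0 | ____[X]YX
No transition is defined for (p0, X); M halts in state p0.

p0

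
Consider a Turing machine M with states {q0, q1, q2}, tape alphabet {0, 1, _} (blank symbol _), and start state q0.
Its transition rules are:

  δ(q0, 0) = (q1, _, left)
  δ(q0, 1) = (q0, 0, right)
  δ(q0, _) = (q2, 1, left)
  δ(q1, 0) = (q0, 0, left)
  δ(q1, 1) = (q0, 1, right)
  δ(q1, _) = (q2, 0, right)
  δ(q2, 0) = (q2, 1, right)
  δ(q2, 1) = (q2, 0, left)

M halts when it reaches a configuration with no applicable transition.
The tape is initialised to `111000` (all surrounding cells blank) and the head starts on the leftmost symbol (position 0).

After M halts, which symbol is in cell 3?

_

state=q0 head=0 tape=__[1]11000   (q0,1)→(q0,0,right)
state=q0 head=1 tape=__0[1]1000   (q0,1)→(q0,0,right)
state=q0 head=2 tape=__00[1]000   (q0,1)→(q0,0,right)
state=q0 head=3 tape=__000[0]00   (q0,0)→(q1,_,left)
state=q1 head=2 tape=__00[0]_00   (q1,0)→(q0,0,left)
state=q0 head=1 tape=__0[0]0_00   (q0,0)→(q1,_,left)
state=q1 head=0 tape=__[0]_0_00   (q1,0)→(q0,0,left)
state=q0 head=-1 tape=_[_]0_0_00   (q0,_)→(q2,1,left)
state=q2 head=-2 tape=[_]10_0_00
Cell 3 holds _ when M halts.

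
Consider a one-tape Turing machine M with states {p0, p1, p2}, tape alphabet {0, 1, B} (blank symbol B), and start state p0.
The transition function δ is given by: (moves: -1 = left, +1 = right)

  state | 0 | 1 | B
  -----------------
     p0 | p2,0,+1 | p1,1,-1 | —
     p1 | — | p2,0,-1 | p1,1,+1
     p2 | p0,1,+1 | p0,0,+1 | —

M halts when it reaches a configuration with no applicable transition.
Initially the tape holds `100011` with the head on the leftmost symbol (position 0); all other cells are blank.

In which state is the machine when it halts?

p0 | B[1]00011   read 1 → write 1, move -1, go to p1
p1 | [B]100011   read B → write 1, move +1, go to p1
p1 | 1[1]00011   read 1 → write 0, move -1, go to p2
p2 | [1]000011   read 1 → write 0, move +1, go to p0
p0 | 0[0]00011   read 0 → write 0, move +1, go to p2
p2 | 00[0]0011   read 0 → write 1, move +1, go to p0
p0 | 001[0]011   read 0 → write 0, move +1, go to p2
p2 | 0010[0]11   read 0 → write 1, move +1, go to p0
p0 | 00101[1]1   read 1 → write 1, move -1, go to p1
p1 | 0010[1]11   read 1 → write 0, move -1, go to p2
p2 | 001[0]011   read 0 → write 1, move +1, go to p0
p0 | 0011[0]11   read 0 → write 0, move +1, go to p2
p2 | 00110[1]1   read 1 → write 0, move +1, go to p0
p0 | 001100[1]   read 1 → write 1, move -1, go to p1
p1 | 00110[0]1
No transition is defined for (p1, 0); M halts in state p1.

p1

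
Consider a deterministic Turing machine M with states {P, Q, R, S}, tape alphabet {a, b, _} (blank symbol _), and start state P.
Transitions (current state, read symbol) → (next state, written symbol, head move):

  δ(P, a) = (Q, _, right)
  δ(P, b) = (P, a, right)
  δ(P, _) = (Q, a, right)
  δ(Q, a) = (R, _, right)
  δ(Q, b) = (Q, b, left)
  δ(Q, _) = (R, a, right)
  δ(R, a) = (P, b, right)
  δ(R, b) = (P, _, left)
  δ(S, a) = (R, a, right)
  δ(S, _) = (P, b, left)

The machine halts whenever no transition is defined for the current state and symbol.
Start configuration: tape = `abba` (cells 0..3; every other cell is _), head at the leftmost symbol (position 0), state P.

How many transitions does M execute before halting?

12

state=P head=0 tape=[a]bba___   (P,a)→(Q,_,right)
state=Q head=1 tape=_[b]ba___   (Q,b)→(Q,b,left)
state=Q head=0 tape=[_]bba___   (Q,_)→(R,a,right)
state=R head=1 tape=a[b]ba___   (R,b)→(P,_,left)
state=P head=0 tape=[a]_ba___   (P,a)→(Q,_,right)
state=Q head=1 tape=_[_]ba___   (Q,_)→(R,a,right)
state=R head=2 tape=_a[b]a___   (R,b)→(P,_,left)
state=P head=1 tape=_[a]_a___   (P,a)→(Q,_,right)
state=Q head=2 tape=__[_]a___   (Q,_)→(R,a,right)
state=R head=3 tape=__a[a]___   (R,a)→(P,b,right)
state=P head=4 tape=__ab[_]__   (P,_)→(Q,a,right)
state=Q head=5 tape=__aba[_]_   (Q,_)→(R,a,right)
state=R head=6 tape=__abaa[_]
M halts after 12 transitions.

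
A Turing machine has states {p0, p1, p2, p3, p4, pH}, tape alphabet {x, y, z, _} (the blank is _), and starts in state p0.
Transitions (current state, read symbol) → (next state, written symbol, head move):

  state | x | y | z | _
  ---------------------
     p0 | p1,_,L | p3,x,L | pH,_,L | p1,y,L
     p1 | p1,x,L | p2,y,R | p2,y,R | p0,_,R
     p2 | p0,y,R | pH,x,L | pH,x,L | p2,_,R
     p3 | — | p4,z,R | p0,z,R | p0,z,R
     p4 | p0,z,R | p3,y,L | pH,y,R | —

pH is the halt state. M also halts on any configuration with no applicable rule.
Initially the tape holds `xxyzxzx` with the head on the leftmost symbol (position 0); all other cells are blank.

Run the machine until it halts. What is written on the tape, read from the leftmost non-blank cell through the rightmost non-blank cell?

y_zz_xzx

p0 | _[x]xyzxzx   read x → write _, move L, go to p1
p1 | [_]_xyzxzx   read _ → write _, move R, go to p0
p0 | _[_]xyzxzx   read _ → write y, move L, go to p1
p1 | [_]yxyzxzx   read _ → write _, move R, go to p0
p0 | _[y]xyzxzx   read y → write x, move L, go to p3
p3 | [_]xxyzxzx   read _ → write z, move R, go to p0
p0 | z[x]xyzxzx   read x → write _, move L, go to p1
p1 | [z]_xyzxzx   read z → write y, move R, go to p2
p2 | y[_]xyzxzx   read _ → write _, move R, go to p2
p2 | y_[x]yzxzx   read x → write y, move R, go to p0
p0 | y_y[y]zxzx   read y → write x, move L, go to p3
p3 | y_[y]xzxzx   read y → write z, move R, go to p4
p4 | y_z[x]zxzx   read x → write z, move R, go to p0
p0 | y_zz[z]xzx   read z → write _, move L, go to pH
pH | y_z[z]_xzx
The non-blank tape span at halt is y_zz_xzx.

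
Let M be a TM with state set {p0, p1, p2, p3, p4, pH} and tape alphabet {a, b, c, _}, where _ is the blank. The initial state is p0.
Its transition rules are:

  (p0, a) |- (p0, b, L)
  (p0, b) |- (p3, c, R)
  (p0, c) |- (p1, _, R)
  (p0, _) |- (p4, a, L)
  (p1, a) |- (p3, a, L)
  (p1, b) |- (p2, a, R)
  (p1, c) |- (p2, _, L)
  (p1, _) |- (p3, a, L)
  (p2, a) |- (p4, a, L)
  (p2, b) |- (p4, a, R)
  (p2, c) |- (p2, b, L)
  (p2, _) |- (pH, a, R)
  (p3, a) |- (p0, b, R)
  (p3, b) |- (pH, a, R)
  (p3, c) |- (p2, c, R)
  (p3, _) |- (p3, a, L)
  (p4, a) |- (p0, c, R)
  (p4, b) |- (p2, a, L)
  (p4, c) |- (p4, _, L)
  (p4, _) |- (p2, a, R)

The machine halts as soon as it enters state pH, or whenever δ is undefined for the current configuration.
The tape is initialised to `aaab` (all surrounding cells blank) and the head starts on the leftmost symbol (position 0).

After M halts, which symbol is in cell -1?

state=p0 head=0 tape=__[a]aab___   (p0,a)→(p0,b,L)
state=p0 head=-1 tape=_[_]baab___   (p0,_)→(p4,a,L)
state=p4 head=-2 tape=[_]abaab___   (p4,_)→(p2,a,R)
state=p2 head=-1 tape=a[a]baab___   (p2,a)→(p4,a,L)
state=p4 head=-2 tape=[a]abaab___   (p4,a)→(p0,c,R)
state=p0 head=-1 tape=c[a]baab___   (p0,a)→(p0,b,L)
state=p0 head=-2 tape=[c]bbaab___   (p0,c)→(p1,_,R)
state=p1 head=-1 tape=_[b]baab___   (p1,b)→(p2,a,R)
state=p2 head=0 tape=_a[b]aab___   (p2,b)→(p4,a,R)
state=p4 head=1 tape=_aa[a]ab___   (p4,a)→(p0,c,R)
state=p0 head=2 tape=_aac[a]b___   (p0,a)→(p0,b,L)
state=p0 head=1 tape=_aa[c]bb___   (p0,c)→(p1,_,R)
state=p1 head=2 tape=_aa_[b]b___   (p1,b)→(p2,a,R)
state=p2 head=3 tape=_aa_a[b]___   (p2,b)→(p4,a,R)
state=p4 head=4 tape=_aa_aa[_]__   (p4,_)→(p2,a,R)
state=p2 head=5 tape=_aa_aaa[_]_   (p2,_)→(pH,a,R)
state=pH head=6 tape=_aa_aaaa[_]
Cell -1 holds a when M halts.

a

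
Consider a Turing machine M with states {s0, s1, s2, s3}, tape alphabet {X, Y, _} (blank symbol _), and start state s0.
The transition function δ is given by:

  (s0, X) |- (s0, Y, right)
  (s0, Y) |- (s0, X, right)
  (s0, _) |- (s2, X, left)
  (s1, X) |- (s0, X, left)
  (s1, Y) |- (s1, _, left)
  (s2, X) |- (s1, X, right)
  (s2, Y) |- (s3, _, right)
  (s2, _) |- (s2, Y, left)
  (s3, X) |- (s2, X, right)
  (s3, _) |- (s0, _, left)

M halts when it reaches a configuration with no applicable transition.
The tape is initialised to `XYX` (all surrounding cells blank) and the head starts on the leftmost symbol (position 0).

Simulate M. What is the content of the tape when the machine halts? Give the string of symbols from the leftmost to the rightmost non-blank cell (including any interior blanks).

s0 | [X]YX___   read X → write Y, move right, go to s0
s0 | Y[Y]X___   read Y → write X, move right, go to s0
s0 | YX[X]___   read X → write Y, move right, go to s0
s0 | YXY[_]__   read _ → write X, move left, go to s2
s2 | YX[Y]X__   read Y → write _, move right, go to s3
s3 | YX_[X]__   read X → write X, move right, go to s2
s2 | YX_X[_]_   read _ → write Y, move left, go to s2
s2 | YX_[X]Y_   read X → write X, move right, go to s1
s1 | YX_X[Y]_   read Y → write _, move left, go to s1
s1 | YX_[X]__   read X → write X, move left, go to s0
s0 | YX[_]X__   read _ → write X, move left, go to s2
s2 | Y[X]XX__   read X → write X, move right, go to s1
s1 | YX[X]X__   read X → write X, move left, go to s0
s0 | Y[X]XX__   read X → write Y, move right, go to s0
s0 | YY[X]X__   read X → write Y, move right, go to s0
s0 | YYY[X]__   read X → write Y, move right, go to s0
s0 | YYYY[_]_   read _ → write X, move left, go to s2
s2 | YYY[Y]X_   read Y → write _, move right, go to s3
s3 | YYY_[X]_   read X → write X, move right, go to s2
s2 | YYY_X[_]   read _ → write Y, move left, go to s2
s2 | YYY_[X]Y   read X → write X, move right, go to s1
s1 | YYY_X[Y]   read Y → write _, move left, go to s1
s1 | YYY_[X]_   read X → write X, move left, go to s0
s0 | YYY[_]X_   read _ → write X, move left, go to s2
s2 | YY[Y]XX_   read Y → write _, move right, go to s3
s3 | YY_[X]X_   read X → write X, move right, go to s2
s2 | YY_X[X]_   read X → write X, move right, go to s1
s1 | YY_XX[_]
The non-blank tape span at halt is YY_XX.

YY_XX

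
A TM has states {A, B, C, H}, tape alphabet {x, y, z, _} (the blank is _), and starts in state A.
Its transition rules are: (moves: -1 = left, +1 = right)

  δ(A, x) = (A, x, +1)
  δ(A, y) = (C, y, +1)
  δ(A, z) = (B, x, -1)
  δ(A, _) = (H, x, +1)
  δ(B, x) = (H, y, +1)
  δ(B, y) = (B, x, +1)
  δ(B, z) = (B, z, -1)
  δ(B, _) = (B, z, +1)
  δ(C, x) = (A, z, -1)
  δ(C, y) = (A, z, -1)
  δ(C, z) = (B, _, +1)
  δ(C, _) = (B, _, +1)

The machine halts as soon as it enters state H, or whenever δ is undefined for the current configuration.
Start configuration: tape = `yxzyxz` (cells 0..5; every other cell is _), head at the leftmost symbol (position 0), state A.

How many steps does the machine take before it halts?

11

A | [y]xzyxz   read y → write y, move +1, go to C
C | y[x]zyxz   read x → write z, move -1, go to A
A | [y]zzyxz   read y → write y, move +1, go to C
C | y[z]zyxz   read z → write _, move +1, go to B
B | y_[z]yxz   read z → write z, move -1, go to B
B | y[_]zyxz   read _ → write z, move +1, go to B
B | yz[z]yxz   read z → write z, move -1, go to B
B | y[z]zyxz   read z → write z, move -1, go to B
B | [y]zzyxz   read y → write x, move +1, go to B
B | x[z]zyxz   read z → write z, move -1, go to B
B | [x]zzyxz   read x → write y, move +1, go to H
H | y[z]zyxz
M halts after 11 transitions.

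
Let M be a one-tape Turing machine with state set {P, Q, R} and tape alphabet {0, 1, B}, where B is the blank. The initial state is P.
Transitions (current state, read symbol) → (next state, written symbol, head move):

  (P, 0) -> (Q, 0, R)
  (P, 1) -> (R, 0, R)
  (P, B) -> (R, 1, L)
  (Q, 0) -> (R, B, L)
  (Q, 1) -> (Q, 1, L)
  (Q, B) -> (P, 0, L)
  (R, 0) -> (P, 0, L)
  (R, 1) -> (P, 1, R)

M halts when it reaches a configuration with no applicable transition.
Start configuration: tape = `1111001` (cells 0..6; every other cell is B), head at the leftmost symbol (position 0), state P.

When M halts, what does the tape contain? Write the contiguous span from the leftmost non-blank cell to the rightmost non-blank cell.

10BBBBB1

state=P head=0 tape=BB[1]111001   (P,1)→(R,0,R)
state=R head=1 tape=BB0[1]11001   (R,1)→(P,1,R)
state=P head=2 tape=BB01[1]1001   (P,1)→(R,0,R)
state=R head=3 tape=BB010[1]001   (R,1)→(P,1,R)
state=P head=4 tape=BB0101[0]01   (P,0)→(Q,0,R)
state=Q head=5 tape=BB01010[0]1   (Q,0)→(R,B,L)
state=R head=4 tape=BB0101[0]B1   (R,0)→(P,0,L)
state=P head=3 tape=BB010[1]0B1   (P,1)→(R,0,R)
state=R head=4 tape=BB0100[0]B1   (R,0)→(P,0,L)
state=P head=3 tape=BB010[0]0B1   (P,0)→(Q,0,R)
state=Q head=4 tape=BB0100[0]B1   (Q,0)→(R,B,L)
state=R head=3 tape=BB010[0]BB1   (R,0)→(P,0,L)
state=P head=2 tape=BB01[0]0BB1   (P,0)→(Q,0,R)
state=Q head=3 tape=BB010[0]BB1   (Q,0)→(R,B,L)
state=R head=2 tape=BB01[0]BBB1   (R,0)→(P,0,L)
state=P head=1 tape=BB0[1]0BBB1   (P,1)→(R,0,R)
state=R head=2 tape=BB00[0]BBB1   (R,0)→(P,0,L)
state=P head=1 tape=BB0[0]0BBB1   (P,0)→(Q,0,R)
state=Q head=2 tape=BB00[0]BBB1   (Q,0)→(R,B,L)
state=R head=1 tape=BB0[0]BBBB1   (R,0)→(P,0,L)
state=P head=0 tape=BB[0]0BBBB1   (P,0)→(Q,0,R)
state=Q head=1 tape=BB0[0]BBBB1   (Q,0)→(R,B,L)
state=R head=0 tape=BB[0]BBBBB1   (R,0)→(P,0,L)
state=P head=-1 tape=B[B]0BBBBB1   (P,B)→(R,1,L)
state=R head=-2 tape=[B]10BBBBB1
The non-blank tape span at halt is 10BBBBB1.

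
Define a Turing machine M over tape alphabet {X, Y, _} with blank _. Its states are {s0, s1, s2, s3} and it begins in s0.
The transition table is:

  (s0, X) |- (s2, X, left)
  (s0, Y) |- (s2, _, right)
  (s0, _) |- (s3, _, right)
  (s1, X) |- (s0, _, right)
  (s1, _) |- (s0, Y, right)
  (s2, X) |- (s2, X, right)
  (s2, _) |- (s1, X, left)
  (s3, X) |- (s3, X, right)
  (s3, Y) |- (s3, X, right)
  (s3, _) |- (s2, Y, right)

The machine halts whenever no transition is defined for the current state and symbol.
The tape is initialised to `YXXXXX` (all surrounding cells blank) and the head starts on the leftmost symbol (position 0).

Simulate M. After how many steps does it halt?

24

state=s0 head=0 tape=[Y]XXXXX_   (s0,Y)→(s2,_,right)
state=s2 head=1 tape=_[X]XXXX_   (s2,X)→(s2,X,right)
state=s2 head=2 tape=_X[X]XXX_   (s2,X)→(s2,X,right)
state=s2 head=3 tape=_XX[X]XX_   (s2,X)→(s2,X,right)
state=s2 head=4 tape=_XXX[X]X_   (s2,X)→(s2,X,right)
state=s2 head=5 tape=_XXXX[X]_   (s2,X)→(s2,X,right)
state=s2 head=6 tape=_XXXXX[_]   (s2,_)→(s1,X,left)
state=s1 head=5 tape=_XXXX[X]X   (s1,X)→(s0,_,right)
state=s0 head=6 tape=_XXXX_[X]   (s0,X)→(s2,X,left)
state=s2 head=5 tape=_XXXX[_]X   (s2,_)→(s1,X,left)
state=s1 head=4 tape=_XXX[X]XX   (s1,X)→(s0,_,right)
state=s0 head=5 tape=_XXX_[X]X   (s0,X)→(s2,X,left)
state=s2 head=4 tape=_XXX[_]XX   (s2,_)→(s1,X,left)
state=s1 head=3 tape=_XX[X]XXX   (s1,X)→(s0,_,right)
state=s0 head=4 tape=_XX_[X]XX   (s0,X)→(s2,X,left)
state=s2 head=3 tape=_XX[_]XXX   (s2,_)→(s1,X,left)
state=s1 head=2 tape=_X[X]XXXX   (s1,X)→(s0,_,right)
state=s0 head=3 tape=_X_[X]XXX   (s0,X)→(s2,X,left)
state=s2 head=2 tape=_X[_]XXXX   (s2,_)→(s1,X,left)
state=s1 head=1 tape=_[X]XXXXX   (s1,X)→(s0,_,right)
state=s0 head=2 tape=__[X]XXXX   (s0,X)→(s2,X,left)
state=s2 head=1 tape=_[_]XXXXX   (s2,_)→(s1,X,left)
state=s1 head=0 tape=[_]XXXXXX   (s1,_)→(s0,Y,right)
state=s0 head=1 tape=Y[X]XXXXX   (s0,X)→(s2,X,left)
state=s2 head=0 tape=[Y]XXXXXX
M halts after 24 transitions.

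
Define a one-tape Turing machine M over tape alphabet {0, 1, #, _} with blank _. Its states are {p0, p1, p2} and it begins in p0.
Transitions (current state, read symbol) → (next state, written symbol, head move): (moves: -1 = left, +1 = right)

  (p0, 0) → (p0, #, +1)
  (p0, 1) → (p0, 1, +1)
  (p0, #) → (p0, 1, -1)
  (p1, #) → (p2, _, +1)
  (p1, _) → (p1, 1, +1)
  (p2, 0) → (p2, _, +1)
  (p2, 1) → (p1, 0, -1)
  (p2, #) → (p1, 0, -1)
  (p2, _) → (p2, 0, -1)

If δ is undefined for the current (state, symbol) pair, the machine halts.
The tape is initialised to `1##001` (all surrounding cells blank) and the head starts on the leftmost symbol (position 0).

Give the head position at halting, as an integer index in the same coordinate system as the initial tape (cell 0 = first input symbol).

6

p0 | [1]##001_   read 1 → write 1, move +1, go to p0
p0 | 1[#]#001_   read # → write 1, move -1, go to p0
p0 | [1]1#001_   read 1 → write 1, move +1, go to p0
p0 | 1[1]#001_   read 1 → write 1, move +1, go to p0
p0 | 11[#]001_   read # → write 1, move -1, go to p0
p0 | 1[1]1001_   read 1 → write 1, move +1, go to p0
p0 | 11[1]001_   read 1 → write 1, move +1, go to p0
p0 | 111[0]01_   read 0 → write #, move +1, go to p0
p0 | 111#[0]1_   read 0 → write #, move +1, go to p0
p0 | 111##[1]_   read 1 → write 1, move +1, go to p0
p0 | 111##1[_]
At halt the head is at cell 6.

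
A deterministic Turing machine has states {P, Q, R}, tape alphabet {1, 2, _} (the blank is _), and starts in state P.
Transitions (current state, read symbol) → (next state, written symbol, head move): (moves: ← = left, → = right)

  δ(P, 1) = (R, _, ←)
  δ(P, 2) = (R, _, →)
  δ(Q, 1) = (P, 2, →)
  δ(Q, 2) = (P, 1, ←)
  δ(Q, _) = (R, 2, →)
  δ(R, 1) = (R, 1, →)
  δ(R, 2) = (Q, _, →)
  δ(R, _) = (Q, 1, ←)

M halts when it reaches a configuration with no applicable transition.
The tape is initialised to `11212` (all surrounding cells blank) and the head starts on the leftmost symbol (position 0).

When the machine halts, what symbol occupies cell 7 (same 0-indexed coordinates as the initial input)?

P | __[1]1212___   read 1 → write _, move ←, go to R
R | _[_]_1212___   read _ → write 1, move ←, go to Q
Q | [_]1_1212___   read _ → write 2, move →, go to R
R | 2[1]_1212___   read 1 → write 1, move →, go to R
R | 21[_]1212___   read _ → write 1, move ←, go to Q
Q | 2[1]11212___   read 1 → write 2, move →, go to P
P | 22[1]1212___   read 1 → write _, move ←, go to R
R | 2[2]_1212___   read 2 → write _, move →, go to Q
Q | 2_[_]1212___   read _ → write 2, move →, go to R
R | 2_2[1]212___   read 1 → write 1, move →, go to R
R | 2_21[2]12___   read 2 → write _, move →, go to Q
Q | 2_21_[1]2___   read 1 → write 2, move →, go to P
P | 2_21_2[2]___   read 2 → write _, move →, go to R
R | 2_21_2_[_]__   read _ → write 1, move ←, go to Q
Q | 2_21_2[_]1__   read _ → write 2, move →, go to R
R | 2_21_22[1]__   read 1 → write 1, move →, go to R
R | 2_21_221[_]_   read _ → write 1, move ←, go to Q
Q | 2_21_22[1]1_   read 1 → write 2, move →, go to P
P | 2_21_222[1]_   read 1 → write _, move ←, go to R
R | 2_21_22[2]__   read 2 → write _, move →, go to Q
Q | 2_21_22_[_]_   read _ → write 2, move →, go to R
R | 2_21_22_2[_]   read _ → write 1, move ←, go to Q
Q | 2_21_22_[2]1   read 2 → write 1, move ←, go to P
P | 2_21_22[_]11
Cell 7 holds 1 when M halts.

1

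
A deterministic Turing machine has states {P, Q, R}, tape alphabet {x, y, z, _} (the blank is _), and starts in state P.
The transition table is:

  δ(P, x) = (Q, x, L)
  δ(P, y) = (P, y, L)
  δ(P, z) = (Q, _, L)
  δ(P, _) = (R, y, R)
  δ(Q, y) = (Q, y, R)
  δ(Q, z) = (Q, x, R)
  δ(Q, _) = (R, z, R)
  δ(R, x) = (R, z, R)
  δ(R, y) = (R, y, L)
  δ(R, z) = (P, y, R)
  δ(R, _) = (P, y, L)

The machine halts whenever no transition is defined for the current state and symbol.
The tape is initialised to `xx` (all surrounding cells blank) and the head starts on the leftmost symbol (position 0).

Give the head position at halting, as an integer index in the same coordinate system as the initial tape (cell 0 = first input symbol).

0

P | _[x]x_   read x → write x, move L, go to Q
Q | [_]xx_   read _ → write z, move R, go to R
R | z[x]x_   read x → write z, move R, go to R
R | zz[x]_   read x → write z, move R, go to R
R | zzz[_]   read _ → write y, move L, go to P
P | zz[z]y   read z → write _, move L, go to Q
Q | z[z]_y   read z → write x, move R, go to Q
Q | zx[_]y   read _ → write z, move R, go to R
R | zxz[y]   read y → write y, move L, go to R
R | zx[z]y   read z → write y, move R, go to P
P | zxy[y]   read y → write y, move L, go to P
P | zx[y]y   read y → write y, move L, go to P
P | z[x]yy   read x → write x, move L, go to Q
Q | [z]xyy   read z → write x, move R, go to Q
Q | x[x]yy
At halt the head is at cell 0.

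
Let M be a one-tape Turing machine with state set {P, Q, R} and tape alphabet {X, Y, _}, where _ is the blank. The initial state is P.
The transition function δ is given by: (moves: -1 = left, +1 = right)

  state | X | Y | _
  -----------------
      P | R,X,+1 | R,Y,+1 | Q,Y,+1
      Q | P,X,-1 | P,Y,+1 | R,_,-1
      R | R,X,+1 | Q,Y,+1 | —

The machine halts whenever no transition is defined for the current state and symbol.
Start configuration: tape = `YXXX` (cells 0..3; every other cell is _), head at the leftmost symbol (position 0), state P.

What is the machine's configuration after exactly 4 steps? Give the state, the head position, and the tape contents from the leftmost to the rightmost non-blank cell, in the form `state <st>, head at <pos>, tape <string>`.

state R, head at 4, tape YXXX

P | [Y]XXX_   read Y → write Y, move +1, go to R
R | Y[X]XX_   read X → write X, move +1, go to R
R | YX[X]X_   read X → write X, move +1, go to R
R | YXX[X]_   read X → write X, move +1, go to R
R | YXXX[_]
After 4 steps: state R, head at 4, tape YXXX.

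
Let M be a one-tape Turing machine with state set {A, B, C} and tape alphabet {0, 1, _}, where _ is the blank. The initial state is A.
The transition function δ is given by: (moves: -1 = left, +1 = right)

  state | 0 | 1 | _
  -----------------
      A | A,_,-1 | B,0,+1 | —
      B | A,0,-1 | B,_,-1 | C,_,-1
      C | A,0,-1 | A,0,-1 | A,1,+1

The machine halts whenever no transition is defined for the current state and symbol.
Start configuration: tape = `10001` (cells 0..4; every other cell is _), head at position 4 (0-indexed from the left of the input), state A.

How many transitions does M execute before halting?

9

A | _1000[1]_   read 1 → write 0, move +1, go to B
B | _10000[_]   read _ → write _, move -1, go to C
C | _1000[0]_   read 0 → write 0, move -1, go to A
A | _100[0]0_   read 0 → write _, move -1, go to A
A | _10[0]_0_   read 0 → write _, move -1, go to A
A | _1[0]__0_   read 0 → write _, move -1, go to A
A | _[1]___0_   read 1 → write 0, move +1, go to B
B | _0[_]__0_   read _ → write _, move -1, go to C
C | _[0]___0_   read 0 → write 0, move -1, go to A
A | [_]0___0_
M halts after 9 transitions.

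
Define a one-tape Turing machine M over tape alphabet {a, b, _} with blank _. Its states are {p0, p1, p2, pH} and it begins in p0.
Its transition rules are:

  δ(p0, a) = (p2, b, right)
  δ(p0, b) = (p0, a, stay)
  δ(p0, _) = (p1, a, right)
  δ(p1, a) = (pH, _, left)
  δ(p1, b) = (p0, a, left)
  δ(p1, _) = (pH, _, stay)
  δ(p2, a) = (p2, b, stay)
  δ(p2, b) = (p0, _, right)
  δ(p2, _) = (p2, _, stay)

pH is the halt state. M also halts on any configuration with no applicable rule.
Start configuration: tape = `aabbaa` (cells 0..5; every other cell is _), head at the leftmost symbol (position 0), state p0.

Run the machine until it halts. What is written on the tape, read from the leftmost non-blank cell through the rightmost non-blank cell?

b_b_b_a

p0 | [a]abbaa__   read a → write b, move right, go to p2
p2 | b[a]bbaa__   read a → write b, move stay, go to p2
p2 | b[b]bbaa__   read b → write _, move right, go to p0
p0 | b_[b]baa__   read b → write a, move stay, go to p0
p0 | b_[a]baa__   read a → write b, move right, go to p2
p2 | b_b[b]aa__   read b → write _, move right, go to p0
p0 | b_b_[a]a__   read a → write b, move right, go to p2
p2 | b_b_b[a]__   read a → write b, move stay, go to p2
p2 | b_b_b[b]__   read b → write _, move right, go to p0
p0 | b_b_b_[_]_   read _ → write a, move right, go to p1
p1 | b_b_b_a[_]   read _ → write _, move stay, go to pH
pH | b_b_b_a[_]
The non-blank tape span at halt is b_b_b_a.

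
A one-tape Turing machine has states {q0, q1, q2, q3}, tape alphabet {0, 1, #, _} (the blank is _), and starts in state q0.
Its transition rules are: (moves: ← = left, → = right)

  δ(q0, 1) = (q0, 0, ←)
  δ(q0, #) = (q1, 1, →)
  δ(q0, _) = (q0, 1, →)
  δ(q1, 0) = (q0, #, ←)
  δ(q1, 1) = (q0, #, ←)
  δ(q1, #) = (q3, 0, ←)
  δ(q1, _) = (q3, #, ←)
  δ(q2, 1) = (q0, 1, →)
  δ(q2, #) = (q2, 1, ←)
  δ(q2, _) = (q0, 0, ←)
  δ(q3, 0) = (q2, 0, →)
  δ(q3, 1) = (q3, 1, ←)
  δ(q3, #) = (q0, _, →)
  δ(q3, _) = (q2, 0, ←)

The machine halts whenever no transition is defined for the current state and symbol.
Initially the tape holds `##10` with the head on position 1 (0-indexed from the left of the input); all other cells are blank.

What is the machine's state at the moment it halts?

state=q0 head=1 tape=_#[#]10   (q0,#)→(q1,1,→)
state=q1 head=2 tape=_#1[1]0   (q1,1)→(q0,#,←)
state=q0 head=1 tape=_#[1]#0   (q0,1)→(q0,0,←)
state=q0 head=0 tape=_[#]0#0   (q0,#)→(q1,1,→)
state=q1 head=1 tape=_1[0]#0   (q1,0)→(q0,#,←)
state=q0 head=0 tape=_[1]##0   (q0,1)→(q0,0,←)
state=q0 head=-1 tape=[_]0##0   (q0,_)→(q0,1,→)
state=q0 head=0 tape=1[0]##0
No transition is defined for (q0, 0); M halts in state q0.

q0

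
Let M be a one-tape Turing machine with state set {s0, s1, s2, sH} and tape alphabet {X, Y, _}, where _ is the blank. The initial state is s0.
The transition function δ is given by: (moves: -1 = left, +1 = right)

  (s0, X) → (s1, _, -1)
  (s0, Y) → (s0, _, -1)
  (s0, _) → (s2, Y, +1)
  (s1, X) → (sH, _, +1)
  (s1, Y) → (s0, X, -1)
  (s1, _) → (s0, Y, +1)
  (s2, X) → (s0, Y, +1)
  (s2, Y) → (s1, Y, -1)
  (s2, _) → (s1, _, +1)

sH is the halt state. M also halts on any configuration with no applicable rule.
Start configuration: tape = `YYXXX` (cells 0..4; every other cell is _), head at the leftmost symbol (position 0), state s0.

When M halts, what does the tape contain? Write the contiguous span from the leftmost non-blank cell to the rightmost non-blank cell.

s0 | __[Y]YXXX   read Y → write _, move -1, go to s0
s0 | _[_]_YXXX   read _ → write Y, move +1, go to s2
s2 | _Y[_]YXXX   read _ → write _, move +1, go to s1
s1 | _Y_[Y]XXX   read Y → write X, move -1, go to s0
s0 | _Y[_]XXXX   read _ → write Y, move +1, go to s2
s2 | _YY[X]XXX   read X → write Y, move +1, go to s0
s0 | _YYY[X]XX   read X → write _, move -1, go to s1
s1 | _YY[Y]_XX   read Y → write X, move -1, go to s0
s0 | _Y[Y]X_XX   read Y → write _, move -1, go to s0
s0 | _[Y]_X_XX   read Y → write _, move -1, go to s0
s0 | [_]__X_XX   read _ → write Y, move +1, go to s2
s2 | Y[_]_X_XX   read _ → write _, move +1, go to s1
s1 | Y_[_]X_XX   read _ → write Y, move +1, go to s0
s0 | Y_Y[X]_XX   read X → write _, move -1, go to s1
s1 | Y_[Y]__XX   read Y → write X, move -1, go to s0
s0 | Y[_]X__XX   read _ → write Y, move +1, go to s2
s2 | YY[X]__XX   read X → write Y, move +1, go to s0
s0 | YYY[_]_XX   read _ → write Y, move +1, go to s2
s2 | YYYY[_]XX   read _ → write _, move +1, go to s1
s1 | YYYY_[X]X   read X → write _, move +1, go to sH
sH | YYYY__[X]
The non-blank tape span at halt is YYYY__X.

YYYY__X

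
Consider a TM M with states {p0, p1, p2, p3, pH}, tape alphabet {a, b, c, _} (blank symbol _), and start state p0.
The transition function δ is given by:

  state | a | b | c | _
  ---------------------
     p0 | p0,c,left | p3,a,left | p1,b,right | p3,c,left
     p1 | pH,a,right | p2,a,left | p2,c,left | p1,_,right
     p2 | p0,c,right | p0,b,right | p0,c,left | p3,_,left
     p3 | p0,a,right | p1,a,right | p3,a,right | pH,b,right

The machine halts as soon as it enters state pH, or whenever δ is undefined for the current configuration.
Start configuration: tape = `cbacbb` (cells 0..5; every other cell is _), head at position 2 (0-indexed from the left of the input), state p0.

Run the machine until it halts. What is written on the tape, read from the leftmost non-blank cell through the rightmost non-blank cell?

state=p0 head=2 tape=cb[a]cbb   (p0,a)→(p0,c,left)
state=p0 head=1 tape=c[b]ccbb   (p0,b)→(p3,a,left)
state=p3 head=0 tape=[c]accbb   (p3,c)→(p3,a,right)
state=p3 head=1 tape=a[a]ccbb   (p3,a)→(p0,a,right)
state=p0 head=2 tape=aa[c]cbb   (p0,c)→(p1,b,right)
state=p1 head=3 tape=aab[c]bb   (p1,c)→(p2,c,left)
state=p2 head=2 tape=aa[b]cbb   (p2,b)→(p0,b,right)
state=p0 head=3 tape=aab[c]bb   (p0,c)→(p1,b,right)
state=p1 head=4 tape=aabb[b]b   (p1,b)→(p2,a,left)
state=p2 head=3 tape=aab[b]ab   (p2,b)→(p0,b,right)
state=p0 head=4 tape=aabb[a]b   (p0,a)→(p0,c,left)
state=p0 head=3 tape=aab[b]cb   (p0,b)→(p3,a,left)
state=p3 head=2 tape=aa[b]acb   (p3,b)→(p1,a,right)
state=p1 head=3 tape=aaa[a]cb   (p1,a)→(pH,a,right)
state=pH head=4 tape=aaaa[c]b
The non-blank tape span at halt is aaaacb.

aaaacb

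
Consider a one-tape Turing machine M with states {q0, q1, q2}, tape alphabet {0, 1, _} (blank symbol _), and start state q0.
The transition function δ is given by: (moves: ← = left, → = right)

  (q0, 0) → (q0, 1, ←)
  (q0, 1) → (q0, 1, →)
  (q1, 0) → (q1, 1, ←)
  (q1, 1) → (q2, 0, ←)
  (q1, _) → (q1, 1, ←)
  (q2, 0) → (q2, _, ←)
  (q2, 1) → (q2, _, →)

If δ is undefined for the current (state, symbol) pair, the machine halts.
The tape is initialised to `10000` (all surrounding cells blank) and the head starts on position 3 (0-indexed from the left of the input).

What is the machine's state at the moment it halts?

q0

q0 | 100[0]0_   read 0 → write 1, move ←, go to q0
q0 | 10[0]10_   read 0 → write 1, move ←, go to q0
q0 | 1[0]110_   read 0 → write 1, move ←, go to q0
q0 | [1]1110_   read 1 → write 1, move →, go to q0
q0 | 1[1]110_   read 1 → write 1, move →, go to q0
q0 | 11[1]10_   read 1 → write 1, move →, go to q0
q0 | 111[1]0_   read 1 → write 1, move →, go to q0
q0 | 1111[0]_   read 0 → write 1, move ←, go to q0
q0 | 111[1]1_   read 1 → write 1, move →, go to q0
q0 | 1111[1]_   read 1 → write 1, move →, go to q0
q0 | 11111[_]
No transition is defined for (q0, _); M halts in state q0.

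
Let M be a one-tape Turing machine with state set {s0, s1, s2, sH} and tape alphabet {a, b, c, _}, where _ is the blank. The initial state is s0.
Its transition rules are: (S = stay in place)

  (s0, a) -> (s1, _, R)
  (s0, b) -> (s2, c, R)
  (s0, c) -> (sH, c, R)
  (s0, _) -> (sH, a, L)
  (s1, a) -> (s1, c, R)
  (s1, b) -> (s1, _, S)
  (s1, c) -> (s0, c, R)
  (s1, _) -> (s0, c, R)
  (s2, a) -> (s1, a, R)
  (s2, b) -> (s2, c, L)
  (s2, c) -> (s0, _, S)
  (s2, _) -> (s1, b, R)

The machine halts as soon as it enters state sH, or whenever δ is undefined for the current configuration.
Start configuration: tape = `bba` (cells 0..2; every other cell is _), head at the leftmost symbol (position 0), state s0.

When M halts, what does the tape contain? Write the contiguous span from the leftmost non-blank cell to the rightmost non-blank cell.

aca

state=s0 head=0 tape=_[b]ba   (s0,b)→(s2,c,R)
state=s2 head=1 tape=_c[b]a   (s2,b)→(s2,c,L)
state=s2 head=0 tape=_[c]ca   (s2,c)→(s0,_,S)
state=s0 head=0 tape=_[_]ca   (s0,_)→(sH,a,L)
state=sH head=-1 tape=[_]aca
The non-blank tape span at halt is aca.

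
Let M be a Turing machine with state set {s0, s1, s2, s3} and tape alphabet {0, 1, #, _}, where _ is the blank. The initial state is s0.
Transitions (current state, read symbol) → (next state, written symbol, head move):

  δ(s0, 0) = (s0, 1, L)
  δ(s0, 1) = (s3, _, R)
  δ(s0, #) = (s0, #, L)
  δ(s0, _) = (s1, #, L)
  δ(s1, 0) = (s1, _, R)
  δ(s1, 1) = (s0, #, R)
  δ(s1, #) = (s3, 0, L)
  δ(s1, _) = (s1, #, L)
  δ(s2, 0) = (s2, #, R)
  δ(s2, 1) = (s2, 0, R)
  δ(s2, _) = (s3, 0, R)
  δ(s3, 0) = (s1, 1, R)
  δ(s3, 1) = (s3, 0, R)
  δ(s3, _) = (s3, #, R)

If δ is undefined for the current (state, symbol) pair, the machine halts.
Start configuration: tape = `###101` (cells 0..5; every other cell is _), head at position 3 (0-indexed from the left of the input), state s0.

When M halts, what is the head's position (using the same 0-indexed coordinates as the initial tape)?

1

s0 | ###[1]01__   read 1 → write _, move R, go to s3
s3 | ###_[0]1__   read 0 → write 1, move R, go to s1
s1 | ###_1[1]__   read 1 → write #, move R, go to s0
s0 | ###_1#[_]_   read _ → write #, move L, go to s1
s1 | ###_1[#]#_   read # → write 0, move L, go to s3
s3 | ###_[1]0#_   read 1 → write 0, move R, go to s3
s3 | ###_0[0]#_   read 0 → write 1, move R, go to s1
s1 | ###_01[#]_   read # → write 0, move L, go to s3
s3 | ###_0[1]0_   read 1 → write 0, move R, go to s3
s3 | ###_00[0]_   read 0 → write 1, move R, go to s1
s1 | ###_001[_]   read _ → write #, move L, go to s1
s1 | ###_00[1]#   read 1 → write #, move R, go to s0
s0 | ###_00#[#]   read # → write #, move L, go to s0
s0 | ###_00[#]#   read # → write #, move L, go to s0
s0 | ###_0[0]##   read 0 → write 1, move L, go to s0
s0 | ###_[0]1##   read 0 → write 1, move L, go to s0
s0 | ###[_]11##   read _ → write #, move L, go to s1
s1 | ##[#]#11##   read # → write 0, move L, go to s3
s3 | #[#]0#11##
At halt the head is at cell 1.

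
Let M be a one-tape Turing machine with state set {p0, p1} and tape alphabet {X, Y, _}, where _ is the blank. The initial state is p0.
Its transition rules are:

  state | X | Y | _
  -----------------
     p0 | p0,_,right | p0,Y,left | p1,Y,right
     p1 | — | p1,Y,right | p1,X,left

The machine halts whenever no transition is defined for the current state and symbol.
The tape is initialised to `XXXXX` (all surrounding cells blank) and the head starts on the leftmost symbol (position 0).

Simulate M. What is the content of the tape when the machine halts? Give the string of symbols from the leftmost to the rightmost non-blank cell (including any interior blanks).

state=p0 head=0 tape=[X]XXXX__   (p0,X)→(p0,_,right)
state=p0 head=1 tape=_[X]XXX__   (p0,X)→(p0,_,right)
state=p0 head=2 tape=__[X]XX__   (p0,X)→(p0,_,right)
state=p0 head=3 tape=___[X]X__   (p0,X)→(p0,_,right)
state=p0 head=4 tape=____[X]__   (p0,X)→(p0,_,right)
state=p0 head=5 tape=_____[_]_   (p0,_)→(p1,Y,right)
state=p1 head=6 tape=_____Y[_]   (p1,_)→(p1,X,left)
state=p1 head=5 tape=_____[Y]X   (p1,Y)→(p1,Y,right)
state=p1 head=6 tape=_____Y[X]
The non-blank tape span at halt is YX.

YX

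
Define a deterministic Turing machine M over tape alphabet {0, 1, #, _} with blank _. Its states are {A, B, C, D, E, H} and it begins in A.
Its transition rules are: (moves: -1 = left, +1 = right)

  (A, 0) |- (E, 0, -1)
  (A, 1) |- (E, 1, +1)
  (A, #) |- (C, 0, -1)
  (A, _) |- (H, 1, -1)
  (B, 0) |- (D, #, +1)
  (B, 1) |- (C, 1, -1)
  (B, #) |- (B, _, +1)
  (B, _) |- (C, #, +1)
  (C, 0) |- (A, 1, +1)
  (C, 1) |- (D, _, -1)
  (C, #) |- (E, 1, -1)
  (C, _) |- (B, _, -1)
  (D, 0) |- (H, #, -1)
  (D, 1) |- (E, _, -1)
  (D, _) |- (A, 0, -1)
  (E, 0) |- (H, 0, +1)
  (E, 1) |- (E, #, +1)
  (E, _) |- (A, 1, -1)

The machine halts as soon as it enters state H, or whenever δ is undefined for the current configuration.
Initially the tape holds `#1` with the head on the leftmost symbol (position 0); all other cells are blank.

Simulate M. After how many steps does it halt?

A | __[#]1__   read # → write 0, move -1, go to C
C | _[_]01__   read _ → write _, move -1, go to B
B | [_]_01__   read _ → write #, move +1, go to C
C | #[_]01__   read _ → write _, move -1, go to B
B | [#]_01__   read # → write _, move +1, go to B
B | _[_]01__   read _ → write #, move +1, go to C
C | _#[0]1__   read 0 → write 1, move +1, go to A
A | _#1[1]__   read 1 → write 1, move +1, go to E
E | _#11[_]_   read _ → write 1, move -1, go to A
A | _#1[1]1_   read 1 → write 1, move +1, go to E
E | _#11[1]_   read 1 → write #, move +1, go to E
E | _#11#[_]   read _ → write 1, move -1, go to A
A | _#11[#]1   read # → write 0, move -1, go to C
C | _#1[1]01   read 1 → write _, move -1, go to D
D | _#[1]_01   read 1 → write _, move -1, go to E
E | _[#]__01
M halts after 15 transitions.

15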